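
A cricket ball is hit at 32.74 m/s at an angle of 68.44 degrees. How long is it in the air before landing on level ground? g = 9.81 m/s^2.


T = 2*v*sin(theta)/g
sin(theta) = sin(68.44 deg) = 0.93
T = 2*32.74*0.93 / 9.81
T = 60.8986 / 9.81 = 6.2078 s

6.2078 s


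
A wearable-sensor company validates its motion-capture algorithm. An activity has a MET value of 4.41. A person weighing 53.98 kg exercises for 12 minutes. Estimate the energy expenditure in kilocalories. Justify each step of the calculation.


kcal = MET * mass * time_hr
Convert time: 12 min = 0.2 hr
kcal = 4.41 * 53.98 * 0.2
kcal = 47.6104 kcal

47.6104 kcal


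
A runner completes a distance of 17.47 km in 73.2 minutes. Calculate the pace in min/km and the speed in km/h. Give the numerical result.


Pace = time / distance = 73.2 min / 17.47 km = 4.19 min/km
Speed = distance / time_in_hours = 17.47 / 1.22 hr
Speed = 14.3197 km/h

4.19 min/km, 14.3197 km/h


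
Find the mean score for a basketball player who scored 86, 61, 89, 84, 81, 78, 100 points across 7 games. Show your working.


Average = sum / n
Sum = 579
Average = 579 / 7 = 82.7143

82.7143


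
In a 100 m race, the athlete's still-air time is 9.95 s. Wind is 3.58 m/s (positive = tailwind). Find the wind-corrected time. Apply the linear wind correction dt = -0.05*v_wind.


dt = -0.05 * v_wind = -0.05 * 3.58 = -0.179 s
t_corrected = t_still + dt = 9.95 + (-0.179)
t_corrected = 9.771 s

9.771 s


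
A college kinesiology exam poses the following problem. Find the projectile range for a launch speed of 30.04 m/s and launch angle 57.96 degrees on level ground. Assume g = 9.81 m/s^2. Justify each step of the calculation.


R = v^2 * sin(2*theta) / g
Convert angle to radians: theta = 57.96 deg = 1.0116 rad
sin(2*theta) = sin(2.0232) = 0.8994
R = 30.04^2 * 0.8994 / 9.81
R = 902.4016 * 0.8994 / 9.81 = 82.7344 m

82.7344 m


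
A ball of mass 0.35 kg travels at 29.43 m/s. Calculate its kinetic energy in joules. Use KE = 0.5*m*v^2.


KE = 0.5 * m * v^2
KE = 0.5 * 0.35 * 29.43^2
KE = 0.5 * 0.35 * 866.1249 = 151.5719 J

151.5719 J


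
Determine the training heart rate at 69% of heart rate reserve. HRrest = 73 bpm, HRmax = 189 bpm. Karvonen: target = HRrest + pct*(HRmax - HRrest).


Target = HRrest + pct*(HRmax - HRrest)
Heart rate reserve = HRmax - HRrest = 189 - 73 = 116 bpm
Fraction = 69% = 0.69
Target = 73 + 0.69 * 116
Target = 73 + 80.04 = 153.04 bpm

153.04 bpm


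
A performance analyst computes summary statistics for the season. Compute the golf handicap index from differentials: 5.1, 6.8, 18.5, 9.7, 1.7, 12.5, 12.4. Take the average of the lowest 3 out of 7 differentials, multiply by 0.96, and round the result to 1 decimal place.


All differentials: 5.1, 6.8, 18.5, 9.7, 1.7, 12.5, 12.4
Sorted: 1.7, 5.1, 6.8, 9.7, 12.4, 12.5, 18.5
Best 3: 1.7, 5.1, 6.8
Average of best = 13.6 / 3 = 4.5333
Raw index = 4.5333 * 0.96 = 4.352
Handicap index = round(4.352, 1) = 4.4

4.4


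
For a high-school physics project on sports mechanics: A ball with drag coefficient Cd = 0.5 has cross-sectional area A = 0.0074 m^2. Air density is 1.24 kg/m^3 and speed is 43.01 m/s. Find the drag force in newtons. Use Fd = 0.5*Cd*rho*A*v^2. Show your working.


Fd = 0.5 * Cd * rho * A * v^2
Fd = 0.5 * 0.5 * 1.24 * 0.0074 * 43.01^2
v^2 = 1849.8601
Fd = 0.5 * 0.5 * 1.24 * 0.0074 * 1849.8601 = 4.2436 N

4.2436 N


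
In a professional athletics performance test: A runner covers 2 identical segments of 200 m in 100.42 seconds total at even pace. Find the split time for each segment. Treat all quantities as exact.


Split time = total_time / n_laps = 100.42 / 2
Split time = 50.21 s per lap

50.21 s


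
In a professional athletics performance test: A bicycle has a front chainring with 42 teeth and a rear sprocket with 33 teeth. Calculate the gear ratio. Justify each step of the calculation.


GR = front_teeth / rear_teeth
GR = 42 / 33
GR = 1.2727

1.2727


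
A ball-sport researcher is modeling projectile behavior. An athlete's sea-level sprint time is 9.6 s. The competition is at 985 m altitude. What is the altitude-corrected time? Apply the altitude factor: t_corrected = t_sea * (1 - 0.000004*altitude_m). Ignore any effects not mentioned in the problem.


Correction factor = 1 - 0.000004 * 985 = 0.99606
t_corrected = t_sea * factor = 9.6 * 0.99606
t_corrected = 9.5622 s

9.5622 s


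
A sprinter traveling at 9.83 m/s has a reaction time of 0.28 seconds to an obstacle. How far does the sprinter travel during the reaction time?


d = v * t
d = 9.83 * 0.28
d = 2.7524 m

2.7524 m


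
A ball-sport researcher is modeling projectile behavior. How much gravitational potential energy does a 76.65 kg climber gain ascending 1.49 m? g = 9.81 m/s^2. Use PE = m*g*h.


PE = m * g * h
PE = 76.65 * 9.81 * 1.49
PE = 751.9365 * 1.49 = 1120.3854 J

1120.3854 J


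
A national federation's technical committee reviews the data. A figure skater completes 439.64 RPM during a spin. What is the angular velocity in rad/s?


omega = RPM * 2 * pi / 60
omega = 439.64 * 2 * 3.14159 / 60
omega = 2762.3396 / 60 = 46.039 rad/s

46.039 rad/s


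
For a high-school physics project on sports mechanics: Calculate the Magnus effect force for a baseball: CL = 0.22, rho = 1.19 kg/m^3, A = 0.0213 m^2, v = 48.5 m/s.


FM = 0.5 * CL * rho * A * v^2
FM = 0.5 * 0.22 * 1.19 * 0.0213 * 48.5^2
v^2 = 2352.25
FM = 0.5 * 0.22 * 1.19 * 0.0213 * 2352.25 = 6.5585 N

6.5585 N


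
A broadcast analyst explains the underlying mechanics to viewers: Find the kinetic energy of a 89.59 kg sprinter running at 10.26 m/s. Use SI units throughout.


KE = 0.5 * m * v^2
KE = 0.5 * 89.59 * 10.26^2
KE = 0.5 * 89.59 * 105.2676 = 4715.4621 J

4715.4621 J


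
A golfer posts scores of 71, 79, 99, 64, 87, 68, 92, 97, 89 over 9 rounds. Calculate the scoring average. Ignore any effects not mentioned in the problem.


Average = sum / n
Sum = 746
Average = 746 / 9 = 82.8889

82.8889


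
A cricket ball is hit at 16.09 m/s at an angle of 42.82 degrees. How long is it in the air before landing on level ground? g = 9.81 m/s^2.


T = 2*v*sin(theta)/g
sin(theta) = sin(42.82 deg) = 0.6797
T = 2*16.09*0.6797 / 9.81
T = 21.8727 / 9.81 = 2.2296 s

2.2296 s


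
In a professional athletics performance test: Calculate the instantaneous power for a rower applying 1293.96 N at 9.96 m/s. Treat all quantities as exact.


P = F * v
P = 1293.96 * 9.96
P = 12887.8416 W

12887.8416 W


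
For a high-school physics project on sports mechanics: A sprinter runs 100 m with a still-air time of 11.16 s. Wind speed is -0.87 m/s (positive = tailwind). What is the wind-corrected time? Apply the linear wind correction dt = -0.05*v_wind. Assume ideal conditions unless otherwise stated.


dt = -0.05 * v_wind = -0.05 * -0.87 = 0.0435 s
t_corrected = t_still + dt = 11.16 + (0.0435)
t_corrected = 11.2035 s

11.2035 s


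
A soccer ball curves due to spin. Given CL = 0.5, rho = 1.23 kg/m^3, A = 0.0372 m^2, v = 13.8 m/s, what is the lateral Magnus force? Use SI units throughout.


FM = 0.5 * CL * rho * A * v^2
FM = 0.5 * 0.5 * 1.23 * 0.0372 * 13.8^2
v^2 = 190.44
FM = 0.5 * 0.5 * 1.23 * 0.0372 * 190.44 = 2.1784 N

2.1784 N


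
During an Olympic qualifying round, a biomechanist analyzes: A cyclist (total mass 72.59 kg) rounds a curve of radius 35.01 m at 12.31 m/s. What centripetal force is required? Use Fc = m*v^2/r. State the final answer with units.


Fc = m * v^2 / r
v^2 = 12.31^2 = 151.5361
Fc = 72.59 * 151.5361 / 35.01
Fc = 11000.0055 / 35.01 = 314.1961 N

314.1961 N


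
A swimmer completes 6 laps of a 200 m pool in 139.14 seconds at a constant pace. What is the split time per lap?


Split time = total_time / n_laps = 139.14 / 6
Split time = 23.19 s per lap

23.19 s


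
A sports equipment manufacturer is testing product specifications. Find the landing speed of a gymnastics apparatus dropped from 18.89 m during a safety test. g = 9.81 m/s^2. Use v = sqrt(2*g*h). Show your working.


v = sqrt(2 * g * h)
v = sqrt(2 * 9.81 * 18.89)
v = sqrt(370.6218) = 19.2515 m/s

19.2515 m/s


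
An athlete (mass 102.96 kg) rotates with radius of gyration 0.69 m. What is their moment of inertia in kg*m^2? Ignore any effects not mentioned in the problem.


I = m * k^2
I = 102.96 * 0.69^2
I = 102.96 * 0.4761 = 49.0193 kg*m^2

49.0193 kg*m^2


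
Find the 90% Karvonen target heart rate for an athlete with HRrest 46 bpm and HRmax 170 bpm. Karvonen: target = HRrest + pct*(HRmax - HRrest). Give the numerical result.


Target = HRrest + pct*(HRmax - HRrest)
Heart rate reserve = HRmax - HRrest = 170 - 46 = 124 bpm
Fraction = 90% = 0.9
Target = 46 + 0.9 * 124
Target = 46 + 111.6 = 157.6 bpm

157.6 bpm


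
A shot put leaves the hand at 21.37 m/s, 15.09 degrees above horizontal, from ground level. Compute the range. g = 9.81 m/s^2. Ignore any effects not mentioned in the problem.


R = v^2 * sin(2*theta) / g
Convert angle to radians: theta = 15.09 deg = 0.2634 rad
sin(2*theta) = sin(0.5267) = 0.5027
R = 21.37^2 * 0.5027 / 9.81
R = 456.6769 * 0.5027 / 9.81 = 23.4026 m

23.4026 m


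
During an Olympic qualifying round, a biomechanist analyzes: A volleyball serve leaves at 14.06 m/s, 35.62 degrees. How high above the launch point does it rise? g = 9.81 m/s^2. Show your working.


H = (v*sin(theta))^2 / (2*g)
vy = v*sin(theta) = 14.06 * sin(35.62 deg) = 8.1886 m/s
H = vy^2 / (2*g) = 67.0538 / (2*9.81)
H = 67.0538 / 19.62 = 3.4176 m

3.4176 m


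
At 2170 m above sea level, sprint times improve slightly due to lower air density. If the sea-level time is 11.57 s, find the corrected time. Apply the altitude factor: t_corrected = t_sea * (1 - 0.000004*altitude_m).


Correction factor = 1 - 0.000004 * 2170 = 0.99132
t_corrected = t_sea * factor = 11.57 * 0.99132
t_corrected = 11.4696 s

11.4696 s


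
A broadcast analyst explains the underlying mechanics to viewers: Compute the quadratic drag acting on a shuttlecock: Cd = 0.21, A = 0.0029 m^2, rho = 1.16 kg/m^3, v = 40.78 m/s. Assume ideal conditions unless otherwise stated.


Fd = 0.5 * Cd * rho * A * v^2
Fd = 0.5 * 0.21 * 1.16 * 0.0029 * 40.78^2
v^2 = 1663.0084
Fd = 0.5 * 0.21 * 1.16 * 0.0029 * 1663.0084 = 0.5874 N

0.5874 N


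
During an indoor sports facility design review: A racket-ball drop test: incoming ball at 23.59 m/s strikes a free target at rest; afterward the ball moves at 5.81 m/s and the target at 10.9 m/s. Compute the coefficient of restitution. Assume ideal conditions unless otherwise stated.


e = (v2_after - v1_after) / (v1_before - v2_before)
Numerator = 10.9 - 5.81 = 5.09
Denominator = 23.59 - 0 = 23.59
e = 5.09 / 23.59 = 0.2158

0.2158


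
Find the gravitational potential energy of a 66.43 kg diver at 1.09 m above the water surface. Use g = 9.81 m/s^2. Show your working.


PE = m * g * h
PE = 66.43 * 9.81 * 1.09
PE = 651.6783 * 1.09 = 710.3293 J

710.3293 J


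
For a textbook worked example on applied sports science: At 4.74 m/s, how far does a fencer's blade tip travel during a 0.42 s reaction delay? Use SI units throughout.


d = v * t
d = 4.74 * 0.42
d = 1.9908 m

1.9908 m


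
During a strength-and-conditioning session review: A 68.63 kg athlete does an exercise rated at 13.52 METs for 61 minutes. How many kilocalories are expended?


kcal = MET * mass * time_hr
Convert time: 61 min = 1.0167 hr
kcal = 13.52 * 68.63 * 1.0167
kcal = 943.3422 kcal

943.3422 kcal


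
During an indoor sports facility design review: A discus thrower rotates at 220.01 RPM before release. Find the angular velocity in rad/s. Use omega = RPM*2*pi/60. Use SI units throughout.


omega = RPM * 2 * pi / 60
omega = 220.01 * 2 * 3.14159 / 60
omega = 1382.3636 / 60 = 23.0394 rad/s

23.0394 rad/s


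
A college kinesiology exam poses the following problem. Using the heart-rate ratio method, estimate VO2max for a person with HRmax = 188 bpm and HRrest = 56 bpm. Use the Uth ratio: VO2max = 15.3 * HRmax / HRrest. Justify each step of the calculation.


VO2max = 15.3 * HRmax / HRrest
VO2max = 15.3 * 188 / 56
VO2max = 2876.4 / 56 = 51.3643 mL/kg/min

51.3643 mL/kg/min


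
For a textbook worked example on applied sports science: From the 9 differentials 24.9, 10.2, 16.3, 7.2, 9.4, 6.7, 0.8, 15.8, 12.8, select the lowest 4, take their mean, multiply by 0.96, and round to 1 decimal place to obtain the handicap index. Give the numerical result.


All differentials: 24.9, 10.2, 16.3, 7.2, 9.4, 6.7, 0.8, 15.8, 12.8
Sorted: 0.8, 6.7, 7.2, 9.4, 10.2, 12.8, 15.8, 16.3, 24.9
Best 4: 0.8, 6.7, 7.2, 9.4
Average of best = 24.1 / 4 = 6.025
Raw index = 6.025 * 0.96 = 5.784
Handicap index = round(5.784, 1) = 5.8

5.8


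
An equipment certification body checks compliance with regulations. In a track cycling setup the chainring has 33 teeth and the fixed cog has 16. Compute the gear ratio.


GR = front_teeth / rear_teeth
GR = 33 / 16
GR = 2.0625

2.0625


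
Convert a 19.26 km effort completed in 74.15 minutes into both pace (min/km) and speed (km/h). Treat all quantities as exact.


Pace = time / distance = 74.15 min / 19.26 km = 3.8499 min/km
Speed = distance / time_in_hours = 19.26 / 1.2358 hr
Speed = 15.5846 km/h

3.8499 min/km, 15.5846 km/h


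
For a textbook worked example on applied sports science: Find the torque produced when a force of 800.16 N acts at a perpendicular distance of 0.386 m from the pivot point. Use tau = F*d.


tau = F * d
tau = 800.16 * 0.386
tau = 308.8618 N*m

308.8618 N*m


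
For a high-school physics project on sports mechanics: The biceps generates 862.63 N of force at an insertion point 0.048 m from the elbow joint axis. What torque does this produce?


tau = F * d
tau = 862.63 * 0.048
tau = 41.4062 N*m

41.4062 N*m


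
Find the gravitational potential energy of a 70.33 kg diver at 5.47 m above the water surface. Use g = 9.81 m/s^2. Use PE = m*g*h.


PE = m * g * h
PE = 70.33 * 9.81 * 5.47
PE = 689.9373 * 5.47 = 3773.957 J

3773.957 J


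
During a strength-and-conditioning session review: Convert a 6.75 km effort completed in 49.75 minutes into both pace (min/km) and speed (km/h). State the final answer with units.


Pace = time / distance = 49.75 min / 6.75 km = 7.3704 min/km
Speed = distance / time_in_hours = 6.75 / 0.8292 hr
Speed = 8.1407 km/h

7.3704 min/km, 8.1407 km/h


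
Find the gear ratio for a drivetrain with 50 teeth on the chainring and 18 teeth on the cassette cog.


GR = front_teeth / rear_teeth
GR = 50 / 18
GR = 2.7778

2.7778


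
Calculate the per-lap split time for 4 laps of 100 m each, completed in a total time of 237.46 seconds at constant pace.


Split time = total_time / n_laps = 237.46 / 4
Split time = 59.365 s per lap

59.365 s


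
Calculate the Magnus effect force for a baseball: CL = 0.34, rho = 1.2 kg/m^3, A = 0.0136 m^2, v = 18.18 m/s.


FM = 0.5 * CL * rho * A * v^2
FM = 0.5 * 0.34 * 1.2 * 0.0136 * 18.18^2
v^2 = 330.5124
FM = 0.5 * 0.34 * 1.2 * 0.0136 * 330.5124 = 0.917 N

0.917 N


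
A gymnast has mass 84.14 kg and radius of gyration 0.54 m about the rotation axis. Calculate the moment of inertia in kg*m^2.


I = m * k^2
I = 84.14 * 0.54^2
I = 84.14 * 0.2916 = 24.5352 kg*m^2

24.5352 kg*m^2


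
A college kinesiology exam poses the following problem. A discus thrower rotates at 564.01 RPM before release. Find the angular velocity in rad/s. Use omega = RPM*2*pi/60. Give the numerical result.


omega = RPM * 2 * pi / 60
omega = 564.01 * 2 * 3.14159 / 60
omega = 3543.7793 / 60 = 59.063 rad/s

59.063 rad/s


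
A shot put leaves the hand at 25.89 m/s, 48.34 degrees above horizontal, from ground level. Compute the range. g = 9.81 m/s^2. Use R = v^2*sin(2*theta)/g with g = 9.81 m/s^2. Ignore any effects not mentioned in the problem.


R = v^2 * sin(2*theta) / g
Convert angle to radians: theta = 48.34 deg = 0.8437 rad
sin(2*theta) = sin(1.6874) = 0.9932
R = 25.89^2 * 0.9932 / 9.81
R = 670.2921 * 0.9932 / 9.81 = 67.8636 m

67.8636 m


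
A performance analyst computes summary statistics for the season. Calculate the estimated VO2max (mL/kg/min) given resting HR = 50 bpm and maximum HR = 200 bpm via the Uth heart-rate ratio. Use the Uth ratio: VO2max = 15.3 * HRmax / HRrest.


VO2max = 15.3 * HRmax / HRrest
VO2max = 15.3 * 200 / 50
VO2max = 3060 / 50 = 61.2 mL/kg/min

61.2 mL/kg/min


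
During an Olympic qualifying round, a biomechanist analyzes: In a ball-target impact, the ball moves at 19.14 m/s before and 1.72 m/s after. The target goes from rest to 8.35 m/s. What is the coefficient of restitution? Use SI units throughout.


e = (v2_after - v1_after) / (v1_before - v2_before)
Numerator = 8.35 - 1.72 = 6.63
Denominator = 19.14 - 0 = 19.14
e = 6.63 / 19.14 = 0.3464

0.3464


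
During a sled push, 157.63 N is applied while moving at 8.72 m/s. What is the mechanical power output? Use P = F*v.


P = F * v
P = 157.63 * 8.72
P = 1374.5336 W

1374.5336 W


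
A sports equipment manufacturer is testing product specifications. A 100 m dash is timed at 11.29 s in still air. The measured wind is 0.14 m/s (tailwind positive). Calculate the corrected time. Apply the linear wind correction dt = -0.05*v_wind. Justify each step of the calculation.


dt = -0.05 * v_wind = -0.05 * 0.14 = -0.007 s
t_corrected = t_still + dt = 11.29 + (-0.007)
t_corrected = 11.283 s

11.283 s


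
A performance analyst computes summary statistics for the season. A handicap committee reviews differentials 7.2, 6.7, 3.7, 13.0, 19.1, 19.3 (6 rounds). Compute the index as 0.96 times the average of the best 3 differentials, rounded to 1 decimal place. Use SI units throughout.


All differentials: 7.2, 6.7, 3.7, 13.0, 19.1, 19.3
Sorted: 3.7, 6.7, 7.2, 13.0, 19.1, 19.3
Best 3: 3.7, 6.7, 7.2
Average of best = 17.6 / 3 = 5.8667
Raw index = 5.8667 * 0.96 = 5.632
Handicap index = round(5.632, 1) = 5.6

5.6


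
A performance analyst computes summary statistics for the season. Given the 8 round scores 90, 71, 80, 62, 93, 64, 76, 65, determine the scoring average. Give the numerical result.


Average = sum / n
Sum = 601
Average = 601 / 8 = 75.125

75.125


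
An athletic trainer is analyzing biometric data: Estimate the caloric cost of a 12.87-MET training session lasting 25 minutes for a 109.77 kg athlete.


kcal = MET * mass * time_hr
Convert time: 25 min = 0.4167 hr
kcal = 12.87 * 109.77 * 0.4167
kcal = 588.6416 kcal

588.6416 kcal


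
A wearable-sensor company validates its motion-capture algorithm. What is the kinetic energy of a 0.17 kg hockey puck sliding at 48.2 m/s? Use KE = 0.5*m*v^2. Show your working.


KE = 0.5 * m * v^2
KE = 0.5 * 0.17 * 48.2^2
KE = 0.5 * 0.17 * 2323.24 = 197.4754 J

197.4754 J


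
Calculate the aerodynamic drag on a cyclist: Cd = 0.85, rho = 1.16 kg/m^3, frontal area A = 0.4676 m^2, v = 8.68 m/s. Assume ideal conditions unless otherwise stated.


Fd = 0.5 * Cd * rho * A * v^2
Fd = 0.5 * 0.85 * 1.16 * 0.4676 * 8.68^2
v^2 = 75.3424
Fd = 0.5 * 0.85 * 1.16 * 0.4676 * 75.3424 = 17.3684 N

17.3684 N


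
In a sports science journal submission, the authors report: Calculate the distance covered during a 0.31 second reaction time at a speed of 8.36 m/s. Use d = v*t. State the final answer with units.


d = v * t
d = 8.36 * 0.31
d = 2.5916 m

2.5916 m


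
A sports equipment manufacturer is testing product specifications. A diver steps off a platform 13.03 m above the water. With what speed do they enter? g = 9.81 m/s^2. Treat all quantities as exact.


v = sqrt(2 * g * h)
v = sqrt(2 * 9.81 * 13.03)
v = sqrt(255.6486) = 15.989 m/s

15.989 m/s


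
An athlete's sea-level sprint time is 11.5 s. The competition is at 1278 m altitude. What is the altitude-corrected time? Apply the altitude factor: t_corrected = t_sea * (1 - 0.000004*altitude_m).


Correction factor = 1 - 0.000004 * 1278 = 0.994888
t_corrected = t_sea * factor = 11.5 * 0.994888
t_corrected = 11.4412 s

11.4412 s


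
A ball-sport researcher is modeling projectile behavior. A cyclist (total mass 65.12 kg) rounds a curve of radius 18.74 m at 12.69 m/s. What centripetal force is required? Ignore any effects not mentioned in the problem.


Fc = m * v^2 / r
v^2 = 12.69^2 = 161.0361
Fc = 65.12 * 161.0361 / 18.74
Fc = 10486.6708 / 18.74 = 559.5876 N

559.5876 N


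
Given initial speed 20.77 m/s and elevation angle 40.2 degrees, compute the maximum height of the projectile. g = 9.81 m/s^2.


H = (v*sin(theta))^2 / (2*g)
vy = v*sin(theta) = 20.77 * sin(40.2 deg) = 13.4062 m/s
H = vy^2 / (2*g) = 179.725 / (2*9.81)
H = 179.725 / 19.62 = 9.1603 m

9.1603 m


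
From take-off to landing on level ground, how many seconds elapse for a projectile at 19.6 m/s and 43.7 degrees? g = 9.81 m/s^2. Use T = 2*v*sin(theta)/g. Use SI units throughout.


T = 2*v*sin(theta)/g
sin(theta) = sin(43.7 deg) = 0.6909
T = 2*19.6*0.6909 / 9.81
T = 27.0826 / 9.81 = 2.7607 s

2.7607 s


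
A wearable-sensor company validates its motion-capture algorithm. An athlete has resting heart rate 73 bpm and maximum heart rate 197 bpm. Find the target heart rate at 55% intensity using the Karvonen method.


Target = HRrest + pct*(HRmax - HRrest)
Heart rate reserve = HRmax - HRrest = 197 - 73 = 124 bpm
Fraction = 55% = 0.55
Target = 73 + 0.55 * 124
Target = 73 + 68.2 = 141.2 bpm

141.2 bpm


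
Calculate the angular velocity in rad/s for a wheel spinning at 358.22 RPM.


omega = RPM * 2 * pi / 60
omega = 358.22 * 2 * 3.14159 / 60
omega = 2250.7626 / 60 = 37.5127 rad/s

37.5127 rad/s


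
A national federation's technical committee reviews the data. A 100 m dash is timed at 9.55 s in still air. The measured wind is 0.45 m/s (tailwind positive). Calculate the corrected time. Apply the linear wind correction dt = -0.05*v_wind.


dt = -0.05 * v_wind = -0.05 * 0.45 = -0.0225 s
t_corrected = t_still + dt = 9.55 + (-0.0225)
t_corrected = 9.5275 s

9.5275 s


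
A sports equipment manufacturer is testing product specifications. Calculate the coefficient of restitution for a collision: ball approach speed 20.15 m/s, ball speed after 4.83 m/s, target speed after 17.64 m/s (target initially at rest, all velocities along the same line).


e = (v2_after - v1_after) / (v1_before - v2_before)
Numerator = 17.64 - 4.83 = 12.81
Denominator = 20.15 - 0 = 20.15
e = 12.81 / 20.15 = 0.6357

0.6357


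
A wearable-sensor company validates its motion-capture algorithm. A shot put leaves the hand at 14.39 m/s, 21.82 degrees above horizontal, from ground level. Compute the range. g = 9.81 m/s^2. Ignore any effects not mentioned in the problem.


R = v^2 * sin(2*theta) / g
Convert angle to radians: theta = 21.82 deg = 0.3808 rad
sin(2*theta) = sin(0.7617) = 0.6901
R = 14.39^2 * 0.6901 / 9.81
R = 207.0721 * 0.6901 / 9.81 = 14.5673 m

14.5673 m


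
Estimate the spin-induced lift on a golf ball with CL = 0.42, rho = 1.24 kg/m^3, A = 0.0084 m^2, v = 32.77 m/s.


FM = 0.5 * CL * rho * A * v^2
FM = 0.5 * 0.42 * 1.24 * 0.0084 * 32.77^2
v^2 = 1073.8729
FM = 0.5 * 0.42 * 1.24 * 0.0084 * 1073.8729 = 2.3489 N

2.3489 N


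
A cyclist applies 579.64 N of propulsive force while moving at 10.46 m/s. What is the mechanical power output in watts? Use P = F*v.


P = F * v
P = 579.64 * 10.46
P = 6063.0344 W

6063.0344 W


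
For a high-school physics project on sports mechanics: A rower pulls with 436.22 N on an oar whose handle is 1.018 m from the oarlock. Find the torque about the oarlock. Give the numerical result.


tau = F * d
tau = 436.22 * 1.018
tau = 444.072 N*m

444.072 N*m


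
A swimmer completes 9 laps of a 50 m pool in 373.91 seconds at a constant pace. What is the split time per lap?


Split time = total_time / n_laps = 373.91 / 9
Split time = 41.5456 s per lap

41.5456 s


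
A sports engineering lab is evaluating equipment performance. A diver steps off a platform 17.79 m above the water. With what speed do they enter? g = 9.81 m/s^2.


v = sqrt(2 * g * h)
v = sqrt(2 * 9.81 * 17.79)
v = sqrt(349.0398) = 18.6826 m/s

18.6826 m/s


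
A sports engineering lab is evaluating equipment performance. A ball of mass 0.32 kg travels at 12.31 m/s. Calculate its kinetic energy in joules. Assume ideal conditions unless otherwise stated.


KE = 0.5 * m * v^2
KE = 0.5 * 0.32 * 12.31^2
KE = 0.5 * 0.32 * 151.5361 = 24.2458 J

24.2458 J


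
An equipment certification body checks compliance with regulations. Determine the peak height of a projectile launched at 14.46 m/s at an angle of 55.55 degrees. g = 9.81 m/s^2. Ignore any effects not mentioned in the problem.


H = (v*sin(theta))^2 / (2*g)
vy = v*sin(theta) = 14.46 * sin(55.55 deg) = 11.924 m/s
H = vy^2 / (2*g) = 142.182 / (2*9.81)
H = 142.182 / 19.62 = 7.2468 m

7.2468 m


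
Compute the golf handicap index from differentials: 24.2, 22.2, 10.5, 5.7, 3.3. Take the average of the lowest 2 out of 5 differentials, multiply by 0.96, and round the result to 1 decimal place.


All differentials: 24.2, 22.2, 10.5, 5.7, 3.3
Sorted: 3.3, 5.7, 10.5, 22.2, 24.2
Best 2: 3.3, 5.7
Average of best = 9 / 2 = 4.5
Raw index = 4.5 * 0.96 = 4.32
Handicap index = round(4.32, 1) = 4.3

4.3


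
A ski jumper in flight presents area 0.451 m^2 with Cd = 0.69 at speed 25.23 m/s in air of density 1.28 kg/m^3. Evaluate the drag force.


Fd = 0.5 * Cd * rho * A * v^2
Fd = 0.5 * 0.69 * 1.28 * 0.451 * 25.23^2
v^2 = 636.5529
Fd = 0.5 * 0.69 * 1.28 * 0.451 * 636.5529 = 126.7769 N

126.7769 N


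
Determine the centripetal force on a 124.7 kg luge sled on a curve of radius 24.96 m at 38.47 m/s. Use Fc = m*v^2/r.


Fc = m * v^2 / r
v^2 = 38.47^2 = 1479.9409
Fc = 124.7 * 1479.9409 / 24.96
Fc = 184548.6302 / 24.96 = 7393.7752 N

7393.7752 N


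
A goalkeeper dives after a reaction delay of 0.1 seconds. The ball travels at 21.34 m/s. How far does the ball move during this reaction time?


d = v * t
d = 21.34 * 0.1
d = 2.134 m

2.134 m


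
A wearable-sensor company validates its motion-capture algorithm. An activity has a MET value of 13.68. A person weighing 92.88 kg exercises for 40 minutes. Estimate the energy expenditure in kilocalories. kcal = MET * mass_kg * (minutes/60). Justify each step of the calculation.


kcal = MET * mass * time_hr
Convert time: 40 min = 0.6667 hr
kcal = 13.68 * 92.88 * 0.6667
kcal = 847.0656 kcal

847.0656 kcal


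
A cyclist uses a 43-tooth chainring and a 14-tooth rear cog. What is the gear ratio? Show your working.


GR = front_teeth / rear_teeth
GR = 43 / 14
GR = 3.0714

3.0714


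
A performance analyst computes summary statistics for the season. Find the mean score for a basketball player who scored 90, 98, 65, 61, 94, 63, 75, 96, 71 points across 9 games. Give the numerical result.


Average = sum / n
Sum = 713
Average = 713 / 9 = 79.2222

79.2222


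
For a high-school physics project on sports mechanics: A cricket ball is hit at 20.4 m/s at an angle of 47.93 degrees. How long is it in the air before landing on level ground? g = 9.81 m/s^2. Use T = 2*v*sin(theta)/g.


T = 2*v*sin(theta)/g
sin(theta) = sin(47.93 deg) = 0.7423
T = 2*20.4*0.7423 / 9.81
T = 30.2869 / 9.81 = 3.0874 s

3.0874 s


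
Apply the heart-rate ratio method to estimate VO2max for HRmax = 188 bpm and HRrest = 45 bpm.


VO2max = 15.3 * HRmax / HRrest
VO2max = 15.3 * 188 / 45
VO2max = 2876.4 / 45 = 63.92 mL/kg/min

63.92 mL/kg/min


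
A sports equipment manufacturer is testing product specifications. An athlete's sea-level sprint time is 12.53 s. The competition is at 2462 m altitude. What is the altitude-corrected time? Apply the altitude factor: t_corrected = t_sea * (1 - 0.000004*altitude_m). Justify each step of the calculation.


Correction factor = 1 - 0.000004 * 2462 = 0.990152
t_corrected = t_sea * factor = 12.53 * 0.990152
t_corrected = 12.4066 s

12.4066 s


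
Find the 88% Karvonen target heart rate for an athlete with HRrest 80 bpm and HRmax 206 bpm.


Target = HRrest + pct*(HRmax - HRrest)
Heart rate reserve = HRmax - HRrest = 206 - 80 = 126 bpm
Fraction = 88% = 0.88
Target = 80 + 0.88 * 126
Target = 80 + 110.88 = 190.88 bpm

190.88 bpm


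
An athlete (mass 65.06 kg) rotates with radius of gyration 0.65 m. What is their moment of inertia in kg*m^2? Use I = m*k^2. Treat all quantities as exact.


I = m * k^2
I = 65.06 * 0.65^2
I = 65.06 * 0.4225 = 27.4879 kg*m^2

27.4879 kg*m^2


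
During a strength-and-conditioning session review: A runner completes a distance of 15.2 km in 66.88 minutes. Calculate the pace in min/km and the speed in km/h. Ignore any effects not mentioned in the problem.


Pace = time / distance = 66.88 min / 15.2 km = 4.4 min/km
Speed = distance / time_in_hours = 15.2 / 1.1147 hr
Speed = 13.6364 km/h

4.4 min/km, 13.6364 km/h


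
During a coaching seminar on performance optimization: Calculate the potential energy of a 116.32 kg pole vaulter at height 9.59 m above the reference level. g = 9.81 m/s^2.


PE = m * g * h
PE = 116.32 * 9.81 * 9.59
PE = 1141.0992 * 9.59 = 10943.1413 J

10943.1413 J


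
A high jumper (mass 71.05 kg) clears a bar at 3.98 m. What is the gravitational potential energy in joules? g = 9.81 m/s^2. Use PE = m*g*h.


PE = m * g * h
PE = 71.05 * 9.81 * 3.98
PE = 697.0005 * 3.98 = 2774.062 J

2774.062 J


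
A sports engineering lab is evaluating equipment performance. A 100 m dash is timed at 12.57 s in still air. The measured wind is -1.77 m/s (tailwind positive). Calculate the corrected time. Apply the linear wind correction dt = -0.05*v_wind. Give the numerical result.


dt = -0.05 * v_wind = -0.05 * -1.77 = 0.0885 s
t_corrected = t_still + dt = 12.57 + (0.0885)
t_corrected = 12.6585 s

12.6585 s


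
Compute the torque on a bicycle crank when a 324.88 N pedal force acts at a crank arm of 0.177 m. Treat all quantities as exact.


tau = F * d
tau = 324.88 * 0.177
tau = 57.5038 N*m

57.5038 N*m


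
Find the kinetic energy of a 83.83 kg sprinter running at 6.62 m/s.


KE = 0.5 * m * v^2
KE = 0.5 * 83.83 * 6.62^2
KE = 0.5 * 83.83 * 43.8244 = 1836.8997 J

1836.8997 J


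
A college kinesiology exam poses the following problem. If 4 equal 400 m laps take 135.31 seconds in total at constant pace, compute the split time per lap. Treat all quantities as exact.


Split time = total_time / n_laps = 135.31 / 4
Split time = 33.8275 s per lap

33.8275 s


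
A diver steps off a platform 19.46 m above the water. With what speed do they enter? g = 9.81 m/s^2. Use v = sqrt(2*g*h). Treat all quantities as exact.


v = sqrt(2 * g * h)
v = sqrt(2 * 9.81 * 19.46)
v = sqrt(381.8052) = 19.5398 m/s

19.5398 m/s


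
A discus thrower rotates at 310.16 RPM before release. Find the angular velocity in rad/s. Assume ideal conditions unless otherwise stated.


omega = RPM * 2 * pi / 60
omega = 310.16 * 2 * 3.14159 / 60
omega = 1948.7928 / 60 = 32.4799 rad/s

32.4799 rad/s


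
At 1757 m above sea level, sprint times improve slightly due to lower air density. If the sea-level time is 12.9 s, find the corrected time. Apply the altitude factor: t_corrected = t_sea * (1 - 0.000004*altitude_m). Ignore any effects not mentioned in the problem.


Correction factor = 1 - 0.000004 * 1757 = 0.992972
t_corrected = t_sea * factor = 12.9 * 0.992972
t_corrected = 12.8093 s

12.8093 s


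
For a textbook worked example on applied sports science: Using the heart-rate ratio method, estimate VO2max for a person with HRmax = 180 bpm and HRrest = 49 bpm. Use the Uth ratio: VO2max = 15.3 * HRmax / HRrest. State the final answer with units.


VO2max = 15.3 * HRmax / HRrest
VO2max = 15.3 * 180 / 49
VO2max = 2754 / 49 = 56.2041 mL/kg/min

56.2041 mL/kg/min


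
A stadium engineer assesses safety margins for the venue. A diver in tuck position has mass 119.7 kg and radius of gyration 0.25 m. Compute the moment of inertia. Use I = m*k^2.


I = m * k^2
I = 119.7 * 0.25^2
I = 119.7 * 0.0625 = 7.4813 kg*m^2

7.4813 kg*m^2


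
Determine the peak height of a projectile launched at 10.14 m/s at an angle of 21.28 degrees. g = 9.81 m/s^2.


H = (v*sin(theta))^2 / (2*g)
vy = v*sin(theta) = 10.14 * sin(21.28 deg) = 3.6801 m/s
H = vy^2 / (2*g) = 13.5429 / (2*9.81)
H = 13.5429 / 19.62 = 0.6903 m

0.6903 m


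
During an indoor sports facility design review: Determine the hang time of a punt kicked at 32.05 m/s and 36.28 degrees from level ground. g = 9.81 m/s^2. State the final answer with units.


T = 2*v*sin(theta)/g
sin(theta) = sin(36.28 deg) = 0.5917
T = 2*32.05*0.5917 / 9.81
T = 37.93 / 9.81 = 3.8665 s

3.8665 s


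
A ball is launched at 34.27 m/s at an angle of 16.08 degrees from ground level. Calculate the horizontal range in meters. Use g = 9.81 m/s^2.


R = v^2 * sin(2*theta) / g
Convert angle to radians: theta = 16.08 deg = 0.2806 rad
sin(2*theta) = sin(0.5613) = 0.5323
R = 34.27^2 * 0.5323 / 9.81
R = 1174.4329 * 0.5323 / 9.81 = 63.7241 m

63.7241 m


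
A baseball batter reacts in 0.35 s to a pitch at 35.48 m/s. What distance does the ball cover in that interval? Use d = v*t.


d = v * t
d = 35.48 * 0.35
d = 12.418 m

12.418 m


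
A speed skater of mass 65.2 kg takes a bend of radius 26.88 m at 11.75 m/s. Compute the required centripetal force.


Fc = m * v^2 / r
v^2 = 11.75^2 = 138.0625
Fc = 65.2 * 138.0625 / 26.88
Fc = 9001.675 / 26.88 = 334.8837 N

334.8837 N


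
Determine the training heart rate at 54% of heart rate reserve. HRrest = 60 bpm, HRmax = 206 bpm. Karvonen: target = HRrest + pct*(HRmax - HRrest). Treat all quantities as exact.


Target = HRrest + pct*(HRmax - HRrest)
Heart rate reserve = HRmax - HRrest = 206 - 60 = 146 bpm
Fraction = 54% = 0.54
Target = 60 + 0.54 * 146
Target = 60 + 78.84 = 138.84 bpm

138.84 bpm


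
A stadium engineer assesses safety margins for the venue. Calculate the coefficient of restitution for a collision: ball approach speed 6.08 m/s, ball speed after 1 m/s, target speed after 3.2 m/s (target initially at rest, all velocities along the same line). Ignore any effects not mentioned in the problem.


e = (v2_after - v1_after) / (v1_before - v2_before)
Numerator = 3.2 - 1 = 2.2
Denominator = 6.08 - 0 = 6.08
e = 2.2 / 6.08 = 0.3618

0.3618


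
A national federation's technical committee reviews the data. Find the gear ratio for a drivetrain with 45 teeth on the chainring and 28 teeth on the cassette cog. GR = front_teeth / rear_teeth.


GR = front_teeth / rear_teeth
GR = 45 / 28
GR = 1.6071

1.6071


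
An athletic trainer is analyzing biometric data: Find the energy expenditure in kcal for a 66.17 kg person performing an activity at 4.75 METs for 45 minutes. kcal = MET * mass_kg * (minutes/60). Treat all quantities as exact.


kcal = MET * mass * time_hr
Convert time: 45 min = 0.75 hr
kcal = 4.75 * 66.17 * 0.75
kcal = 235.7306 kcal

235.7306 kcal


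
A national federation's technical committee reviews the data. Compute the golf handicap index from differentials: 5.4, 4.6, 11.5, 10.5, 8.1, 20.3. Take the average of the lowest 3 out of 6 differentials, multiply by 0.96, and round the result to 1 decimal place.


All differentials: 5.4, 4.6, 11.5, 10.5, 8.1, 20.3
Sorted: 4.6, 5.4, 8.1, 10.5, 11.5, 20.3
Best 3: 4.6, 5.4, 8.1
Average of best = 18.1 / 3 = 6.0333
Raw index = 6.0333 * 0.96 = 5.792
Handicap index = round(5.792, 1) = 5.8

5.8


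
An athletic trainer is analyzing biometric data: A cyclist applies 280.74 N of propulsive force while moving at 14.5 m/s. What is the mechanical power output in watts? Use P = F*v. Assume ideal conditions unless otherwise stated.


P = F * v
P = 280.74 * 14.5
P = 4070.73 W

4070.73 W


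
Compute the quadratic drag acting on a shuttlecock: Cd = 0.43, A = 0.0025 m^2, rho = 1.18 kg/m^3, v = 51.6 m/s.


Fd = 0.5 * Cd * rho * A * v^2
Fd = 0.5 * 0.43 * 1.18 * 0.0025 * 51.6^2
v^2 = 2662.56
Fd = 0.5 * 0.43 * 1.18 * 0.0025 * 2662.56 = 1.6887 N

1.6887 N


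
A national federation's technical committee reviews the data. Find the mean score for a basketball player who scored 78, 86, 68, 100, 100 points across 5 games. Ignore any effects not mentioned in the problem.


Average = sum / n
Sum = 432
Average = 432 / 5 = 86.4

86.4


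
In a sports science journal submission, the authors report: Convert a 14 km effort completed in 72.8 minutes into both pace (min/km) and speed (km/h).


Pace = time / distance = 72.8 min / 14 km = 5.2 min/km
Speed = distance / time_in_hours = 14 / 1.2133 hr
Speed = 11.5385 km/h

5.2 min/km, 11.5385 km/h


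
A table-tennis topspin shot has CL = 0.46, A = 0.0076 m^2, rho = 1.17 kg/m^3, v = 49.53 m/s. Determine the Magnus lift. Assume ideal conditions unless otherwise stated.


FM = 0.5 * CL * rho * A * v^2
FM = 0.5 * 0.46 * 1.17 * 0.0076 * 49.53^2
v^2 = 2453.2209
FM = 0.5 * 0.46 * 1.17 * 0.0076 * 2453.2209 = 5.0172 N

5.0172 N


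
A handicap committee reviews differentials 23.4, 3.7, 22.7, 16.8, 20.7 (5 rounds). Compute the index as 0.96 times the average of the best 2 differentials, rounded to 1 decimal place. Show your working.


All differentials: 23.4, 3.7, 22.7, 16.8, 20.7
Sorted: 3.7, 16.8, 20.7, 22.7, 23.4
Best 2: 3.7, 16.8
Average of best = 20.5 / 2 = 10.25
Raw index = 10.25 * 0.96 = 9.84
Handicap index = round(9.84, 1) = 9.8

9.8


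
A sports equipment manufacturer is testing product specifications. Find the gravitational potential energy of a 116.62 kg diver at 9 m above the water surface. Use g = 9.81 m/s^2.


PE = m * g * h
PE = 116.62 * 9.81 * 9
PE = 1144.0422 * 9 = 10296.3798 J

10296.3798 J


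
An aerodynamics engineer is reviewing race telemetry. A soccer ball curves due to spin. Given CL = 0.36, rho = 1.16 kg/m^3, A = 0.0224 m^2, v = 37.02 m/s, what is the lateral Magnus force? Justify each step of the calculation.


FM = 0.5 * CL * rho * A * v^2
FM = 0.5 * 0.36 * 1.16 * 0.0224 * 37.02^2
v^2 = 1370.4804
FM = 0.5 * 0.36 * 1.16 * 0.0224 * 1370.4804 = 6.4099 N

6.4099 N


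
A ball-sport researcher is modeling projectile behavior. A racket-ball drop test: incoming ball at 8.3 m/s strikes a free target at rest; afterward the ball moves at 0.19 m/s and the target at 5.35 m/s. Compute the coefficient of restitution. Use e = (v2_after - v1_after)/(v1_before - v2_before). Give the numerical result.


e = (v2_after - v1_after) / (v1_before - v2_before)
Numerator = 5.35 - 0.19 = 5.16
Denominator = 8.3 - 0 = 8.3
e = 5.16 / 8.3 = 0.6217

0.6217


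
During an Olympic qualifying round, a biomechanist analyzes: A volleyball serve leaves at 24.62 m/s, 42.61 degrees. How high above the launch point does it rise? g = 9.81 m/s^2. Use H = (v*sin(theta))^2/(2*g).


H = (v*sin(theta))^2 / (2*g)
vy = v*sin(theta) = 24.62 * sin(42.61 deg) = 16.6678 m/s
H = vy^2 / (2*g) = 277.8172 / (2*9.81)
H = 277.8172 / 19.62 = 14.1599 m

14.1599 m


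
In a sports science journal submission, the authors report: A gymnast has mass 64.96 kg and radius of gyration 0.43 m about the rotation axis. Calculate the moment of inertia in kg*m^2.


I = m * k^2
I = 64.96 * 0.43^2
I = 64.96 * 0.1849 = 12.0111 kg*m^2

12.0111 kg*m^2


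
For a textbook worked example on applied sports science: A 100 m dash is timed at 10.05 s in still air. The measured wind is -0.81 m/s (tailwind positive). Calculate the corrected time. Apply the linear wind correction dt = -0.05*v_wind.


dt = -0.05 * v_wind = -0.05 * -0.81 = 0.0405 s
t_corrected = t_still + dt = 10.05 + (0.0405)
t_corrected = 10.0905 s

10.0905 s


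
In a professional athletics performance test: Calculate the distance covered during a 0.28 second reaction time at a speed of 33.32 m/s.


d = v * t
d = 33.32 * 0.28
d = 9.3296 m

9.3296 m


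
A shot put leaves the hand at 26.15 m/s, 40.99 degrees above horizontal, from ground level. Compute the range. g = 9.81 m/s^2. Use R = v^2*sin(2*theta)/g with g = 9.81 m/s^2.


R = v^2 * sin(2*theta) / g
Convert angle to radians: theta = 40.99 deg = 0.7154 rad
sin(2*theta) = sin(1.4308) = 0.9902
R = 26.15^2 * 0.9902 / 9.81
R = 683.8225 * 0.9902 / 9.81 = 69.0249 m

69.0249 m
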